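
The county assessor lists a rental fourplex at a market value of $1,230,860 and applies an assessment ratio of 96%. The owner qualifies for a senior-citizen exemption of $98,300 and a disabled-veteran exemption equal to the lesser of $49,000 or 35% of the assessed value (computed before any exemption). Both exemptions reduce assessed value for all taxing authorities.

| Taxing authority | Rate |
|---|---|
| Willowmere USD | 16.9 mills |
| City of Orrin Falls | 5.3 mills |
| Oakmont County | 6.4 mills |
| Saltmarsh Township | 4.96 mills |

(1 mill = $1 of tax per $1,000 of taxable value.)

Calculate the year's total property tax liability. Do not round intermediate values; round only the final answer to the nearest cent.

Assessed value = $1,230,860 × 0.96 = $1,181,625.6
Disabled-veteran exemption = min($49,000, 35% × $1,181,625.6) = min($49,000, $413,568.96) = $49,000 (dollar cap binds)
Taxable value = $1,181,625.6 − $98,300 − $49,000 = $1,034,325.6
Willowmere USD: $1,034,325.6 × 0.0169 = $17,480.10264
City of Orrin Falls: $1,034,325.6 × 0.0053 = $5,481.92568
Oakmont County: $1,034,325.6 × 0.0064 = $6,619.68384
Saltmarsh Township: $1,034,325.6 × 0.00496 = $5,130.254976
Total = $34,711.967136

$34,711.97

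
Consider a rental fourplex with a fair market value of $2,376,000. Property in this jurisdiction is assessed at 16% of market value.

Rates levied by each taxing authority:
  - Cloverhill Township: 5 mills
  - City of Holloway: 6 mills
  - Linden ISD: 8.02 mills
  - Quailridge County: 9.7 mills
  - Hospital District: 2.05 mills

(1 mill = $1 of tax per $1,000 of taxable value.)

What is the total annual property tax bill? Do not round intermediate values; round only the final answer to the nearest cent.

$11,697.52

Assessed value = $2,376,000 × 0.16 = $380,160
Cloverhill Township: $380,160 × 0.005 = $1,900.8
City of Holloway: $380,160 × 0.006 = $2,280.96
Linden ISD: $380,160 × 0.00802 = $3,048.8832
Quailridge County: $380,160 × 0.0097 = $3,687.552
Hospital District: $380,160 × 0.00205 = $779.328
Total = $1,900.8 + $2,280.96 + $3,048.8832 + $3,687.552 + $779.328 = $11,697.5232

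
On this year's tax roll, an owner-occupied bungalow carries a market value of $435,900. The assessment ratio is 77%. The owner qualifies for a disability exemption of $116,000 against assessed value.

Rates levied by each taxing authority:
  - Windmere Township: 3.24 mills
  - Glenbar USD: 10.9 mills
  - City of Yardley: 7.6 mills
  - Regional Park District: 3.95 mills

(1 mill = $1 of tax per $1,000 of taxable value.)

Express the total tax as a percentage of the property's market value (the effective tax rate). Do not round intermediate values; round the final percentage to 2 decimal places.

1.29%

Assessed value = $435,900 × 0.77 = $335,643
Taxable value = $335,643 − $116,000 = $219,643
Windmere Township: $219,643 × 0.00324 = $711.64332
Glenbar USD: $219,643 × 0.0109 = $2,394.1087
City of Yardley: $219,643 × 0.0076 = $1,669.2868
Regional Park District: $219,643 × 0.00395 = $867.58985
Total tax = $5,642.62867
Effective rate = $5,642.62867 ÷ $435,900 = 1.29% of market value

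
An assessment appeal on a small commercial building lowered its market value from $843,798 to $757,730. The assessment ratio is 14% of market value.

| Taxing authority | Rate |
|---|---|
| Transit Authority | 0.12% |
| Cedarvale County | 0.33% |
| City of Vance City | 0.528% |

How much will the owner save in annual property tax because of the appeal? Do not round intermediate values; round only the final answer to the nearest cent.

Old assessed value = $843,798 × 0.14 = $118,131.72
New assessed value = $757,730 × 0.14 = $106,082.2
Combined rate = 0.0012 + 0.0033 + 0.00528 = 0.00978
Old tax = $118,131.72 × 0.00978 = $1,155.3282216
New tax = $106,082.2 × 0.00978 = $1,037.483916
Reduction = $1,155.3282216 − $1,037.483916 = $117.8443056

$117.84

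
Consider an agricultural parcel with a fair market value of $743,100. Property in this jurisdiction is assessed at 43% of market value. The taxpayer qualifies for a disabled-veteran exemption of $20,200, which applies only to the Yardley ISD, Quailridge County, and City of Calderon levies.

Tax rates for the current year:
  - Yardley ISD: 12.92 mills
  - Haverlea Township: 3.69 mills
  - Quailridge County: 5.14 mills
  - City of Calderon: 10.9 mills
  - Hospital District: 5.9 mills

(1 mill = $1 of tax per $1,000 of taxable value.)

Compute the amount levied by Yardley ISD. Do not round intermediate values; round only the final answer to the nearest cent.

$3,867.38

Assessed value = $743,100 × 0.43 = $319,533
Yardley ISD taxable value = $319,533 − $20,200 = $299,333
Yardley ISD levy = $299,333 × 0.01292 = $3,867.38236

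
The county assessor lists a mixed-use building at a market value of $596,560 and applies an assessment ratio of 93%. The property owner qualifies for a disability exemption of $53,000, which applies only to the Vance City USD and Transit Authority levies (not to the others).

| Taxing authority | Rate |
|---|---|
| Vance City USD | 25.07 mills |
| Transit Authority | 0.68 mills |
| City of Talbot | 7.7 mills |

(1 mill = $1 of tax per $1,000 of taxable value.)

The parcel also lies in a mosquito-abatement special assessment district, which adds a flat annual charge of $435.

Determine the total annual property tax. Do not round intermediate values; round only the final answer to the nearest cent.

$17,628.34

Assessed value = $596,560 × 0.93 = $554,800.8
Vance City USD: ($554,800.8 − $53,000) × 0.02507 = $501,800.8 × 0.02507 = $12,580.146056
Transit Authority: ($554,800.8 − $53,000) × 0.00068 = $501,800.8 × 0.00068 = $341.224544
City of Talbot: $554,800.8 × 0.0077 = $4,271.96616
Levies subtotal = $17,193.33676
Total = $17,193.33676 + $435 = $17,628.33676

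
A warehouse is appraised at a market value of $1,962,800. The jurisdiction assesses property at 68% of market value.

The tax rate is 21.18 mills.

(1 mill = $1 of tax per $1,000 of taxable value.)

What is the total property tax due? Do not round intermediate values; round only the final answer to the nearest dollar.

Assessed value = $1,962,800 × 0.68 = $1,334,704
Tax = $1,334,704 × 0.02118 = $28,269.03072

$28,269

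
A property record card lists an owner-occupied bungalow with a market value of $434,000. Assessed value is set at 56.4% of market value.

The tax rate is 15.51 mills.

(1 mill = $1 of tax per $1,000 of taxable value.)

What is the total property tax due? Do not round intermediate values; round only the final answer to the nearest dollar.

$3,796

Assessed value = $434,000 × 0.564 = $244,776
Tax = $244,776 × 0.01551 = $3,796.47576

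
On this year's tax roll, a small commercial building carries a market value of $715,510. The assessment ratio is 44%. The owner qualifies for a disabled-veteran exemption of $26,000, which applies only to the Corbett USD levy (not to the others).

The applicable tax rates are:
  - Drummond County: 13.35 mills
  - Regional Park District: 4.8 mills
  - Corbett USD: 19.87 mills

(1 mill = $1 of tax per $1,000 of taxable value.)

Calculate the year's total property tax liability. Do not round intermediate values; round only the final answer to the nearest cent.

Assessed value = $715,510 × 0.44 = $314,824.4
Drummond County: $314,824.4 × 0.01335 = $4,202.90574
Regional Park District: $314,824.4 × 0.0048 = $1,511.15712
Corbett USD: ($314,824.4 − $26,000) × 0.01987 = $288,824.4 × 0.01987 = $5,738.940828
Total = $11,453.003688

$11,453.00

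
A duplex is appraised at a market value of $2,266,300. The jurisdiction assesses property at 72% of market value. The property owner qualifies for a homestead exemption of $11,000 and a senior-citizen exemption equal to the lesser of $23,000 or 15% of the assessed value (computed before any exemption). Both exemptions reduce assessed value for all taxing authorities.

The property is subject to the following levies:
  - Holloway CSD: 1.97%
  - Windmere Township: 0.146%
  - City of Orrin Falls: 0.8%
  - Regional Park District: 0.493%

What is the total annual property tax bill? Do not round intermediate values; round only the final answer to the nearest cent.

Assessed value = $2,266,300 × 0.72 = $1,631,736
Senior-citizen exemption = min($23,000, 15% × $1,631,736) = min($23,000, $244,760.4) = $23,000 (dollar cap binds)
Taxable value = $1,631,736 − $11,000 − $23,000 = $1,597,736
Holloway CSD: $1,597,736 × 0.0197 = $31,475.3992
Windmere Township: $1,597,736 × 0.00146 = $2,332.69456
City of Orrin Falls: $1,597,736 × 0.008 = $12,781.888
Regional Park District: $1,597,736 × 0.00493 = $7,876.83848
Total = $54,466.82024

$54,466.82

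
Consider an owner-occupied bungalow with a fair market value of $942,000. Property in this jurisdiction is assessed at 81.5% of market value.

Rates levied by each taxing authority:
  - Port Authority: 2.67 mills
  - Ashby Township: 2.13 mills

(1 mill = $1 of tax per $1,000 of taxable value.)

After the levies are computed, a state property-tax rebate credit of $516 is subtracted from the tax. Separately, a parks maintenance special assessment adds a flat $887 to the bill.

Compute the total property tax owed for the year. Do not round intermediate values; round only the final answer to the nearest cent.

Assessed value = $942,000 × 0.815 = $767,730
Port Authority: $767,730 × 0.00267 = $2,049.8391
Ashby Township: $767,730 × 0.00213 = $1,635.2649
Levies subtotal = $3,685.104
After credit = $3,685.104 − $516 = $3,169.104
Total = $3,169.104 + $887 = $4,056.104

$4,056.10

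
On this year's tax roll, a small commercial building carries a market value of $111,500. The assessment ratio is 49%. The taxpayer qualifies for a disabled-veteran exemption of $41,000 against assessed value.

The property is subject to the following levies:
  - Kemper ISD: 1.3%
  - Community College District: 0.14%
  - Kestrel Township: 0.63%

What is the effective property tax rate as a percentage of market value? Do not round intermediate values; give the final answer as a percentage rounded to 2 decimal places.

0.25%

Assessed value = $111,500 × 0.49 = $54,635
Taxable value = $54,635 − $41,000 = $13,635
Kemper ISD: $13,635 × 0.013 = $177.255
Community College District: $13,635 × 0.0014 = $19.089
Kestrel Township: $13,635 × 0.0063 = $85.9005
Total tax = $282.2445
Effective rate = $282.2445 ÷ $111,500 = 0.25% of market value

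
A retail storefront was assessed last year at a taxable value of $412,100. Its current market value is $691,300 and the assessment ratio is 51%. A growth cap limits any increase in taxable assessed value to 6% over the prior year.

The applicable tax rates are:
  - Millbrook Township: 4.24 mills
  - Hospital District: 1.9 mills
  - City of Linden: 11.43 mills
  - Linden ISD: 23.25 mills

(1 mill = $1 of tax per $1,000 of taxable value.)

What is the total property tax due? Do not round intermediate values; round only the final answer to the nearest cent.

Uncapped assessed value = $691,300 × 0.51 = $352,563
Cap limit = $412,100 × 1.06 = $436,826
Taxable assessed value = min($352,563, $436,826) = $352,563 (cap does not bind)
Millbrook Township: $352,563 × 0.00424 = $1,494.86712
Hospital District: $352,563 × 0.0019 = $669.8697
City of Linden: $352,563 × 0.01143 = $4,029.79509
Linden ISD: $352,563 × 0.02325 = $8,197.08975
Total = $14,391.62166

$14,391.62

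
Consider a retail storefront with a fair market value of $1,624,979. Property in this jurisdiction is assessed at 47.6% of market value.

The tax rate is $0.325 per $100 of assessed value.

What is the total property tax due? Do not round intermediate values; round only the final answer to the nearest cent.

$2,513.84

Assessed value = $1,624,979 × 0.476 = $773,490.004
Tax = $773,490.004 × 0.00325 = $2,513.842513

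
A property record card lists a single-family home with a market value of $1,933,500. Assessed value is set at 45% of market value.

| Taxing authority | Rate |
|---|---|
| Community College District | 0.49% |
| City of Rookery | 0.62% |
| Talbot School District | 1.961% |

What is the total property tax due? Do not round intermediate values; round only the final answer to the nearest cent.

$26,720.00

Assessed value = $1,933,500 × 0.45 = $870,075
Community College District: $870,075 × 0.0049 = $4,263.3675
City of Rookery: $870,075 × 0.0062 = $5,394.465
Talbot School District: $870,075 × 0.01961 = $17,062.17075
Total = $4,263.3675 + $5,394.465 + $17,062.17075 = $26,720.00325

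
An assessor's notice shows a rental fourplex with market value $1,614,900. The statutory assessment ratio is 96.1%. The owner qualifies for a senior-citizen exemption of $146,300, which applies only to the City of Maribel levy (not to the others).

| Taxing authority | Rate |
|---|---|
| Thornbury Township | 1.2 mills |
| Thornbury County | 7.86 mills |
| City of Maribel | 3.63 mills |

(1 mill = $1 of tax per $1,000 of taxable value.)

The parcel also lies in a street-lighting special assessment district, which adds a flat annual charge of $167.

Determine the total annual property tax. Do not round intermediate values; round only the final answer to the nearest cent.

Assessed value = $1,614,900 × 0.961 = $1,551,918.9
Thornbury Township: $1,551,918.9 × 0.0012 = $1,862.30268
Thornbury County: $1,551,918.9 × 0.00786 = $12,198.082554
City of Maribel: ($1,551,918.9 − $146,300) × 0.00363 = $1,405,618.9 × 0.00363 = $5,102.396607
Levies subtotal = $19,162.781841
Total = $19,162.781841 + $167 = $19,329.781841

$19,329.78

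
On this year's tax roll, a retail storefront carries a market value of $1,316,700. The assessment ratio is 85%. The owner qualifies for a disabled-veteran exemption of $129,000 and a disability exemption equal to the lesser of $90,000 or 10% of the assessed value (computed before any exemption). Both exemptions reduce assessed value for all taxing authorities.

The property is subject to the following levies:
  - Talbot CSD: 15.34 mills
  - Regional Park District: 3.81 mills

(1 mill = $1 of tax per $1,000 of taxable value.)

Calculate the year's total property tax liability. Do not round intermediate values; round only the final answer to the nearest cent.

$17,238.73

Assessed value = $1,316,700 × 0.85 = $1,119,195
Disability exemption = min($90,000, 10% × $1,119,195) = min($90,000, $111,919.5) = $90,000 (dollar cap binds)
Taxable value = $1,119,195 − $129,000 − $90,000 = $900,195
Talbot CSD: $900,195 × 0.01534 = $13,808.9913
Regional Park District: $900,195 × 0.00381 = $3,429.74295
Total = $17,238.73425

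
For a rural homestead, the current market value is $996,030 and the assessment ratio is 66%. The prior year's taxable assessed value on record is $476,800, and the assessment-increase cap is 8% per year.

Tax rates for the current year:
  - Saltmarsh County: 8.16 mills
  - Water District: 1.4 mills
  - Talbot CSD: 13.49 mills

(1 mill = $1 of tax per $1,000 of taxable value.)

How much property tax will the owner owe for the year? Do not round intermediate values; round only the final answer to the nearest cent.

$11,869.46

Uncapped assessed value = $996,030 × 0.66 = $657,379.8
Cap limit = $476,800 × 1.08 = $514,944
Taxable assessed value = min($657,379.8, $514,944) = $514,944 (cap binds)
Saltmarsh County: $514,944 × 0.00816 = $4,201.94304
Water District: $514,944 × 0.0014 = $720.9216
Talbot CSD: $514,944 × 0.01349 = $6,946.59456
Total = $11,869.4592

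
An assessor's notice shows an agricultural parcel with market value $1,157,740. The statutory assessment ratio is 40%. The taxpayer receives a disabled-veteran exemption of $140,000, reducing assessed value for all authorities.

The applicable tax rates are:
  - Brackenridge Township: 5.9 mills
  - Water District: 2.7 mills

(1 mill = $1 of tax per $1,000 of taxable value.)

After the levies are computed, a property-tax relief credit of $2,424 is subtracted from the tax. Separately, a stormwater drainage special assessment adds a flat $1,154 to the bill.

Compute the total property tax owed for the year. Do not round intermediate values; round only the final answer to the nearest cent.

$1,508.63

Assessed value = $1,157,740 × 0.4 = $463,096
Taxable value = $463,096 − $140,000 = $323,096
Brackenridge Township: $323,096 × 0.0059 = $1,906.2664
Water District: $323,096 × 0.0027 = $872.3592
Levies subtotal = $2,778.6256
After credit = $2,778.6256 − $2,424 = $354.6256
Total = $354.6256 + $1,154 = $1,508.6256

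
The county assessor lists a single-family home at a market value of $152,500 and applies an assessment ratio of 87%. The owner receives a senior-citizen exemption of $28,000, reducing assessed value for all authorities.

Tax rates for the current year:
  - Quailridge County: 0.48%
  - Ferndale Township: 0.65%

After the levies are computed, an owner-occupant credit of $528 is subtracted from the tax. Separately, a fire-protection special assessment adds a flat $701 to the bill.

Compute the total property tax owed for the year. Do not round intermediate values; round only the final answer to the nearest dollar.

Assessed value = $152,500 × 0.87 = $132,675
Taxable value = $132,675 − $28,000 = $104,675
Quailridge County: $104,675 × 0.0048 = $502.44
Ferndale Township: $104,675 × 0.0065 = $680.3875
Levies subtotal = $1,182.8275
After credit = $1,182.8275 − $528 = $654.8275
Total = $654.8275 + $701 = $1,355.8275

$1,356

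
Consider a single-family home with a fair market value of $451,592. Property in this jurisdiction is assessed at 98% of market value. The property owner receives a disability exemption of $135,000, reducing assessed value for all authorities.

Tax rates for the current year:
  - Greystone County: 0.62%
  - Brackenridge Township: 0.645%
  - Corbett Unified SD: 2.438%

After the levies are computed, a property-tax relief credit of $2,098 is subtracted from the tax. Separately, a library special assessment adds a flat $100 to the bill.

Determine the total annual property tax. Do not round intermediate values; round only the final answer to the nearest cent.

$9,390.95

Assessed value = $451,592 × 0.98 = $442,560.16
Taxable value = $442,560.16 − $135,000 = $307,560.16
Greystone County: $307,560.16 × 0.0062 = $1,906.872992
Brackenridge Township: $307,560.16 × 0.00645 = $1,983.763032
Corbett Unified SD: $307,560.16 × 0.02438 = $7,498.3167008
Levies subtotal = $11,388.9527248
After credit = $11,388.9527248 − $2,098 = $9,290.9527248
Total = $9,290.9527248 + $100 = $9,390.9527248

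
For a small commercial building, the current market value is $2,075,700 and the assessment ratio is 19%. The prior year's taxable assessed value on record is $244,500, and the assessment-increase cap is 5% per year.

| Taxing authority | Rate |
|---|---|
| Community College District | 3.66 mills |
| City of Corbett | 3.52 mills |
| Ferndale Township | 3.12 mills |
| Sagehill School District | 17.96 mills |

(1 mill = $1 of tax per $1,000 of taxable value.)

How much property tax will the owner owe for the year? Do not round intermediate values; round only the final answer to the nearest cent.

$7,255.05

Uncapped assessed value = $2,075,700 × 0.19 = $394,383
Cap limit = $244,500 × 1.05 = $256,725
Taxable assessed value = min($394,383, $256,725) = $256,725 (cap binds)
Community College District: $256,725 × 0.00366 = $939.6135
City of Corbett: $256,725 × 0.00352 = $903.672
Ferndale Township: $256,725 × 0.00312 = $800.982
Sagehill School District: $256,725 × 0.01796 = $4,610.781
Total = $7,255.0485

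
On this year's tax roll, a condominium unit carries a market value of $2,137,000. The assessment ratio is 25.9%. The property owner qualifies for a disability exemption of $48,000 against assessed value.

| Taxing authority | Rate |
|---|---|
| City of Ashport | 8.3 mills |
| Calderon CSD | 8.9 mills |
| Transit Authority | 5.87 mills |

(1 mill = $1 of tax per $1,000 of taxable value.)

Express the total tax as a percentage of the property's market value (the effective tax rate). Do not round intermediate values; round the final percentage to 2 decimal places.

Assessed value = $2,137,000 × 0.259 = $553,483
Taxable value = $553,483 − $48,000 = $505,483
City of Ashport: $505,483 × 0.0083 = $4,195.5089
Calderon CSD: $505,483 × 0.0089 = $4,498.7987
Transit Authority: $505,483 × 0.00587 = $2,967.18521
Total tax = $11,661.49281
Effective rate = $11,661.49281 ÷ $2,137,000 = 0.55% of market value

0.55%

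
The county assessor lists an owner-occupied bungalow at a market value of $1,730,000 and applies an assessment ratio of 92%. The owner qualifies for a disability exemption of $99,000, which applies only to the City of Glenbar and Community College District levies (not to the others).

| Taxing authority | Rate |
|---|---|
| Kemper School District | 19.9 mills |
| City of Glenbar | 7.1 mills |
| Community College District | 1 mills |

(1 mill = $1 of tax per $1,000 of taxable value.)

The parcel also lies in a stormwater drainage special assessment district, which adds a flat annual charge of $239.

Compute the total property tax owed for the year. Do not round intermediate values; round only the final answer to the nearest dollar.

$44,002

Assessed value = $1,730,000 × 0.92 = $1,591,600
Kemper School District: $1,591,600 × 0.0199 = $31,672.84
City of Glenbar: ($1,591,600 − $99,000) × 0.0071 = $1,492,600 × 0.0071 = $10,597.46
Community College District: ($1,591,600 − $99,000) × 0.001 = $1,492,600 × 0.001 = $1,492.6
Levies subtotal = $43,762.9
Total = $43,762.9 + $239 = $44,001.9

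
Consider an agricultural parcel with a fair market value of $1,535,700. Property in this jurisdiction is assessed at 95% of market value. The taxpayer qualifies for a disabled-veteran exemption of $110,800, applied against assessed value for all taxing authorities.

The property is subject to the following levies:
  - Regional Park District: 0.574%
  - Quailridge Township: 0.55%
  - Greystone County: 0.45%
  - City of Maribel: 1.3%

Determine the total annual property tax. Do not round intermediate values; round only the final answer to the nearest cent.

$38,744.83

Assessed value = $1,535,700 × 0.95 = $1,458,915
Taxable value = $1,458,915 − $110,800 = $1,348,115
Regional Park District: $1,348,115 × 0.00574 = $7,738.1801
Quailridge Township: $1,348,115 × 0.0055 = $7,414.6325
Greystone County: $1,348,115 × 0.0045 = $6,066.5175
City of Maribel: $1,348,115 × 0.013 = $17,525.495
Total = $7,738.1801 + $7,414.6325 + $6,066.5175 + $17,525.495 = $38,744.8251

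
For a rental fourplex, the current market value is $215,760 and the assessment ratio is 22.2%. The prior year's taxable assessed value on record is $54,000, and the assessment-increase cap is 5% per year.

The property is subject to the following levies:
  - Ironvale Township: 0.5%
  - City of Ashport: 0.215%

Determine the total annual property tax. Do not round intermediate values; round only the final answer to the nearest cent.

Uncapped assessed value = $215,760 × 0.222 = $47,898.72
Cap limit = $54,000 × 1.05 = $56,700
Taxable assessed value = min($47,898.72, $56,700) = $47,898.72 (cap does not bind)
Ironvale Township: $47,898.72 × 0.005 = $239.4936
City of Ashport: $47,898.72 × 0.00215 = $102.982248
Total = $342.475848

$342.48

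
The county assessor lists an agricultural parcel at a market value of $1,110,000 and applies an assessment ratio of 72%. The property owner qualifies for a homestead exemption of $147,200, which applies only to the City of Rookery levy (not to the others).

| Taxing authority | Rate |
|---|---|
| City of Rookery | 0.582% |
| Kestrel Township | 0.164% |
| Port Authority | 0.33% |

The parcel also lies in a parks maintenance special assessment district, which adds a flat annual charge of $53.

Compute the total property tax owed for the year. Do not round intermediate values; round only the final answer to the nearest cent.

$7,795.69

Assessed value = $1,110,000 × 0.72 = $799,200
City of Rookery: ($799,200 − $147,200) × 0.00582 = $652,000 × 0.00582 = $3,794.64
Kestrel Township: $799,200 × 0.00164 = $1,310.688
Port Authority: $799,200 × 0.0033 = $2,637.36
Levies subtotal = $7,742.688
Total = $7,742.688 + $53 = $7,795.688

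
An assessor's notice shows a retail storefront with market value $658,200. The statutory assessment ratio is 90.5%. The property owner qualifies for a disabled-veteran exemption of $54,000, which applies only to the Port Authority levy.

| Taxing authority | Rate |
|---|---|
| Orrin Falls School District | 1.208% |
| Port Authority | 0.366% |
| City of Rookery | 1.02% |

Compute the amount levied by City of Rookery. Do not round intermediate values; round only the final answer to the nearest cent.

$6,075.84

Assessed value = $658,200 × 0.905 = $595,671
City of Rookery taxable value = $595,671 (exemption does not apply)
City of Rookery levy = $595,671 × 0.0102 = $6,075.8442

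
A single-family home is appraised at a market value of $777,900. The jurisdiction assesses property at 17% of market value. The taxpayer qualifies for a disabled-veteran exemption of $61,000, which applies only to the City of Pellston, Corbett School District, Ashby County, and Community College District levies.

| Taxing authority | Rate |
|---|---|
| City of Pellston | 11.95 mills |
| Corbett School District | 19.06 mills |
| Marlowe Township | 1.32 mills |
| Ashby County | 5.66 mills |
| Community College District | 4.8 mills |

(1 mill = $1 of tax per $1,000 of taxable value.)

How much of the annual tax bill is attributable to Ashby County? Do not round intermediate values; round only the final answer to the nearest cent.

Assessed value = $777,900 × 0.17 = $132,243
Ashby County taxable value = $132,243 − $61,000 = $71,243
Ashby County levy = $71,243 × 0.00566 = $403.23538

$403.24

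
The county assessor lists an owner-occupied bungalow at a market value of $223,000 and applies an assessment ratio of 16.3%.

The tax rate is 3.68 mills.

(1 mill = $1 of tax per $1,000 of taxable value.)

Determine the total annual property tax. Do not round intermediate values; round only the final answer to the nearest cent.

Assessed value = $223,000 × 0.163 = $36,349
Tax = $36,349 × 0.00368 = $133.76432

$133.76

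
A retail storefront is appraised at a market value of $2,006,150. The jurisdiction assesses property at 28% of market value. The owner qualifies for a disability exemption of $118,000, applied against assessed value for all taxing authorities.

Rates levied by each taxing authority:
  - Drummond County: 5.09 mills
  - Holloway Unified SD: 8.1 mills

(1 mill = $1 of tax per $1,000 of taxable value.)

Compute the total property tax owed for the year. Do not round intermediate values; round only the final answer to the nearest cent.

$5,852.69

Assessed value = $2,006,150 × 0.28 = $561,722
Taxable value = $561,722 − $118,000 = $443,722
Drummond County: $443,722 × 0.00509 = $2,258.54498
Holloway Unified SD: $443,722 × 0.0081 = $3,594.1482
Total = $2,258.54498 + $3,594.1482 = $5,852.69318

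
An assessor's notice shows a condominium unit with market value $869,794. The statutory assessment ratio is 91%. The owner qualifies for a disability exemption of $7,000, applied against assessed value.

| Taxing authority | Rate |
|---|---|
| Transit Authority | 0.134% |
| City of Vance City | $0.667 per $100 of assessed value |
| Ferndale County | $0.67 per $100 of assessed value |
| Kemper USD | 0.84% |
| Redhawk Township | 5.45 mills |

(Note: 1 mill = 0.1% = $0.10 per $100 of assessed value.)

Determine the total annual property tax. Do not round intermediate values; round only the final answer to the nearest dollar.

$22,406

Assessed value = $869,794 × 0.91 = $791,512.54
Taxable value = $791,512.54 − $7,000 = $784,512.54
Transit Authority: $784,512.54 × 0.00134 = $1,051.2468036
City of Vance City: $784,512.54 × 0.00667 = $5,232.6986418
Ferndale County: $784,512.54 × 0.0067 = $5,256.234018
Kemper USD: $784,512.54 × 0.0084 = $6,589.905336
Redhawk Township: $784,512.54 × 0.00545 = $4,275.593343
Total = $22,405.6781424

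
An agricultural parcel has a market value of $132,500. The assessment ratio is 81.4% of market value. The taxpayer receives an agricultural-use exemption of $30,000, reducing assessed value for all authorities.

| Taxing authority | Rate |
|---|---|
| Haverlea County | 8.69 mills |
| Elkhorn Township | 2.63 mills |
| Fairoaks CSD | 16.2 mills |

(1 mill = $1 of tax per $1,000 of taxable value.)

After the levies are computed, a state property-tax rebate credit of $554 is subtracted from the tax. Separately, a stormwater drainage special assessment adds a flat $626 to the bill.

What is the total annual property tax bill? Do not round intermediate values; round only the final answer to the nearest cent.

Assessed value = $132,500 × 0.814 = $107,855
Taxable value = $107,855 − $30,000 = $77,855
Haverlea County: $77,855 × 0.00869 = $676.55995
Elkhorn Township: $77,855 × 0.00263 = $204.75865
Fairoaks CSD: $77,855 × 0.0162 = $1,261.251
Levies subtotal = $2,142.5696
After credit = $2,142.5696 − $554 = $1,588.5696
Total = $1,588.5696 + $626 = $2,214.5696

$2,214.57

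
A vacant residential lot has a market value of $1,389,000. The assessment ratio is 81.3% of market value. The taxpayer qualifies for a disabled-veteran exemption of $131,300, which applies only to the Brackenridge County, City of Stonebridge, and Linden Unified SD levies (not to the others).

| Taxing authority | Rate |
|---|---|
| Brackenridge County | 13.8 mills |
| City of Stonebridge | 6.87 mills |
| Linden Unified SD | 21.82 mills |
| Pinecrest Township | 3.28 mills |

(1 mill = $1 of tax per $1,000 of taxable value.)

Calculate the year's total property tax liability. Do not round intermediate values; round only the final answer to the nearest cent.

Assessed value = $1,389,000 × 0.813 = $1,129,257
Brackenridge County: ($1,129,257 − $131,300) × 0.0138 = $997,957 × 0.0138 = $13,771.8066
City of Stonebridge: ($1,129,257 − $131,300) × 0.00687 = $997,957 × 0.00687 = $6,855.96459
Linden Unified SD: ($1,129,257 − $131,300) × 0.02182 = $997,957 × 0.02182 = $21,775.42174
Pinecrest Township: $1,129,257 × 0.00328 = $3,703.96296
Total = $46,107.15589

$46,107.16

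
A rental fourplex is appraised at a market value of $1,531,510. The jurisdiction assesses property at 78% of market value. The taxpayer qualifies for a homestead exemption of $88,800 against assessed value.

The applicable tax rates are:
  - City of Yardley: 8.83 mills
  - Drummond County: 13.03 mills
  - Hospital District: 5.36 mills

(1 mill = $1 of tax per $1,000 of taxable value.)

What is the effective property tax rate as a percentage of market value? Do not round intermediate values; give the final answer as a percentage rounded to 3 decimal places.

Assessed value = $1,531,510 × 0.78 = $1,194,577.8
Taxable value = $1,194,577.8 − $88,800 = $1,105,777.8
City of Yardley: $1,105,777.8 × 0.00883 = $9,764.017974
Drummond County: $1,105,777.8 × 0.01303 = $14,408.284734
Hospital District: $1,105,777.8 × 0.00536 = $5,926.969008
Total tax = $30,099.271716
Effective rate = $30,099.271716 ÷ $1,531,510 = 1.965% of market value

1.965%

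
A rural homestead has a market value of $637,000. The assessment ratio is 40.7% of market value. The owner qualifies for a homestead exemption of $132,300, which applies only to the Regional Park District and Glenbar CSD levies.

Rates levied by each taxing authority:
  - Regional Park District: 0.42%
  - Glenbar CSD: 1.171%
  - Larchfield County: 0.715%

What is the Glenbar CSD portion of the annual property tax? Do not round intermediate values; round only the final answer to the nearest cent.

$1,486.69

Assessed value = $637,000 × 0.407 = $259,259
Glenbar CSD taxable value = $259,259 − $132,300 = $126,959
Glenbar CSD levy = $126,959 × 0.01171 = $1,486.68989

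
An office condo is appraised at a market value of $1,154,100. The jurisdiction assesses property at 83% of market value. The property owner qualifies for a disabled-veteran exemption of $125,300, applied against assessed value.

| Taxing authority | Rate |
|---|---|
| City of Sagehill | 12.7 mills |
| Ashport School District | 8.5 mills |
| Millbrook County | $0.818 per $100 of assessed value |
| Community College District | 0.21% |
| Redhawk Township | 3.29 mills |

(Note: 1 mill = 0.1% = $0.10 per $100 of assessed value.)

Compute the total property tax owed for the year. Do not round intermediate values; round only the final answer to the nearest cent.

$28,949.61

Assessed value = $1,154,100 × 0.83 = $957,903
Taxable value = $957,903 − $125,300 = $832,603
City of Sagehill: $832,603 × 0.0127 = $10,574.0581
Ashport School District: $832,603 × 0.0085 = $7,077.1255
Millbrook County: $832,603 × 0.00818 = $6,810.69254
Community College District: $832,603 × 0.0021 = $1,748.4663
Redhawk Township: $832,603 × 0.00329 = $2,739.26387
Total = $28,949.60631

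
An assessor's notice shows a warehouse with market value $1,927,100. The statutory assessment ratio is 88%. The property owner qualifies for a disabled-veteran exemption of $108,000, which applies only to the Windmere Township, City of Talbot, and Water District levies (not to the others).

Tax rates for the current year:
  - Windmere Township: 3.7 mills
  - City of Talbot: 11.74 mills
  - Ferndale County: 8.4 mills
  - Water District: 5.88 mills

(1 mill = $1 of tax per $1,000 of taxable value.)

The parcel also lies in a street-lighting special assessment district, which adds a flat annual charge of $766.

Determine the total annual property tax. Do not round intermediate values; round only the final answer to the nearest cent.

$48,864.04

Assessed value = $1,927,100 × 0.88 = $1,695,848
Windmere Township: ($1,695,848 − $108,000) × 0.0037 = $1,587,848 × 0.0037 = $5,875.0376
City of Talbot: ($1,695,848 − $108,000) × 0.01174 = $1,587,848 × 0.01174 = $18,641.33552
Ferndale County: $1,695,848 × 0.0084 = $14,245.1232
Water District: ($1,695,848 − $108,000) × 0.00588 = $1,587,848 × 0.00588 = $9,336.54624
Levies subtotal = $48,098.04256
Total = $48,098.04256 + $766 = $48,864.04256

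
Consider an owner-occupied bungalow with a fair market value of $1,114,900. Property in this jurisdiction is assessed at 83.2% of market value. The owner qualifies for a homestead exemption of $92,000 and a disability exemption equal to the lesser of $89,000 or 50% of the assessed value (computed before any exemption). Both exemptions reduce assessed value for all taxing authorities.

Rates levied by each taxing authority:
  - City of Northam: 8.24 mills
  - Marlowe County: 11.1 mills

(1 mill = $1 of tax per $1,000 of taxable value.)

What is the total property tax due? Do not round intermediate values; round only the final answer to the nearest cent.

Assessed value = $1,114,900 × 0.832 = $927,596.8
Disability exemption = min($89,000, 50% × $927,596.8) = min($89,000, $463,798.4) = $89,000 (dollar cap binds)
Taxable value = $927,596.8 − $92,000 − $89,000 = $746,596.8
City of Northam: $746,596.8 × 0.00824 = $6,151.957632
Marlowe County: $746,596.8 × 0.0111 = $8,287.22448
Total = $14,439.182112

$14,439.18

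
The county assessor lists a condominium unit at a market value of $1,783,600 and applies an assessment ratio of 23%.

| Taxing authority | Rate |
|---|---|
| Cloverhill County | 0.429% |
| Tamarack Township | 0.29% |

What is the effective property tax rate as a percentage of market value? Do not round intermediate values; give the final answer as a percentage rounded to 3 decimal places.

Assessed value = $1,783,600 × 0.23 = $410,228
Cloverhill County: $410,228 × 0.00429 = $1,759.87812
Tamarack Township: $410,228 × 0.0029 = $1,189.6612
Total tax = $2,949.53932
Effective rate = $2,949.53932 ÷ $1,783,600 = 0.165% of market value

0.165%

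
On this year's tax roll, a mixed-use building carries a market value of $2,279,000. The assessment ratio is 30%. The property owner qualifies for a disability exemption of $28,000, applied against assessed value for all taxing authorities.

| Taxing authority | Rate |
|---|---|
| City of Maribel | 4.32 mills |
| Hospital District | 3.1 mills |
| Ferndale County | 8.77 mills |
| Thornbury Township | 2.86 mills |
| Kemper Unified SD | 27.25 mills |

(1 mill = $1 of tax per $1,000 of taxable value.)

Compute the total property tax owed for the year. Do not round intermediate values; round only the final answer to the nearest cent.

$30,358.91

Assessed value = $2,279,000 × 0.3 = $683,700
Taxable value = $683,700 − $28,000 = $655,700
City of Maribel: $655,700 × 0.00432 = $2,832.624
Hospital District: $655,700 × 0.0031 = $2,032.67
Ferndale County: $655,700 × 0.00877 = $5,750.489
Thornbury Township: $655,700 × 0.00286 = $1,875.302
Kemper Unified SD: $655,700 × 0.02725 = $17,867.825
Total = $2,832.624 + $2,032.67 + $5,750.489 + $1,875.302 + $17,867.825 = $30,358.91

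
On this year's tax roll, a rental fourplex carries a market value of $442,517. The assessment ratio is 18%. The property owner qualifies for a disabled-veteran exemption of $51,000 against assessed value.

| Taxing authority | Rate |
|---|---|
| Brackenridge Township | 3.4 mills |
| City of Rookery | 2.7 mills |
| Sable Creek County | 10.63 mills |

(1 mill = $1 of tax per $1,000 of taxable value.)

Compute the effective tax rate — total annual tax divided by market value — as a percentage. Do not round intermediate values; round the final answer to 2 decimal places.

0.11%

Assessed value = $442,517 × 0.18 = $79,653.06
Taxable value = $79,653.06 − $51,000 = $28,653.06
Brackenridge Township: $28,653.06 × 0.0034 = $97.420404
City of Rookery: $28,653.06 × 0.0027 = $77.363262
Sable Creek County: $28,653.06 × 0.01063 = $304.5820278
Total tax = $479.3656938
Effective rate = $479.3656938 ÷ $442,517 = 0.11% of market value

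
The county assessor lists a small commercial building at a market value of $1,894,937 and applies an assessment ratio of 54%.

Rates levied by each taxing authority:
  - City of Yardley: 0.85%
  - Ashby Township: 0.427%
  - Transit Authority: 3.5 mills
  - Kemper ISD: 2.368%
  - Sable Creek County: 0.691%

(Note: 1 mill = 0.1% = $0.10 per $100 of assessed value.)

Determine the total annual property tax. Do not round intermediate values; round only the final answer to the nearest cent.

$47,950.24

Assessed value = $1,894,937 × 0.54 = $1,023,265.98
City of Yardley: $1,023,265.98 × 0.0085 = $8,697.76083
Ashby Township: $1,023,265.98 × 0.00427 = $4,369.3457346
Transit Authority: $1,023,265.98 × 0.0035 = $3,581.43093
Kemper ISD: $1,023,265.98 × 0.02368 = $24,230.9384064
Sable Creek County: $1,023,265.98 × 0.00691 = $7,070.7679218
Total = $47,950.2438228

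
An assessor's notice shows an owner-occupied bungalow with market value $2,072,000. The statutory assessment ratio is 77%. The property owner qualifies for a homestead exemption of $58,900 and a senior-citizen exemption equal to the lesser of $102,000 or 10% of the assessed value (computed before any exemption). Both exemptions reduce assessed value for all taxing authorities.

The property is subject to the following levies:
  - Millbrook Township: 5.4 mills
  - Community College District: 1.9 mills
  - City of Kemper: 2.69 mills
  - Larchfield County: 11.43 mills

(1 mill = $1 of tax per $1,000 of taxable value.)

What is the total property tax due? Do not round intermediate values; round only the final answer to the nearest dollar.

Assessed value = $2,072,000 × 0.77 = $1,595,440
Senior-citizen exemption = min($102,000, 10% × $1,595,440) = min($102,000, $159,544) = $102,000 (dollar cap binds)
Taxable value = $1,595,440 − $58,900 − $102,000 = $1,434,540
Millbrook Township: $1,434,540 × 0.0054 = $7,746.516
Community College District: $1,434,540 × 0.0019 = $2,725.626
City of Kemper: $1,434,540 × 0.00269 = $3,858.9126
Larchfield County: $1,434,540 × 0.01143 = $16,396.7922
Total = $30,727.8468

$30,728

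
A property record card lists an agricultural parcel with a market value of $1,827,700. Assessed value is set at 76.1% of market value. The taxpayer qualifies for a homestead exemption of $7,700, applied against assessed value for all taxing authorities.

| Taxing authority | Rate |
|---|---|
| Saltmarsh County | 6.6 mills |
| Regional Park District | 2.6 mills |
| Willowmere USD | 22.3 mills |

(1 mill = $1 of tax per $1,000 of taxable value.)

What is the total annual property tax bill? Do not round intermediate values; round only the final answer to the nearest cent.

Assessed value = $1,827,700 × 0.761 = $1,390,879.7
Taxable value = $1,390,879.7 − $7,700 = $1,383,179.7
Saltmarsh County: $1,383,179.7 × 0.0066 = $9,128.98602
Regional Park District: $1,383,179.7 × 0.0026 = $3,596.26722
Willowmere USD: $1,383,179.7 × 0.0223 = $30,844.90731
Total = $9,128.98602 + $3,596.26722 + $30,844.90731 = $43,570.16055

$43,570.16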